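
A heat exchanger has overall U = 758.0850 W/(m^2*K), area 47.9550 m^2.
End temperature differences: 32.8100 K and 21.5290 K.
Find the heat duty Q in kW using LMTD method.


LMTD = 26.7746 K
Q = 758.0850 * 47.9550 * 26.7746 = 973362.1510 W = 973.3622 kW

973.3622 kW


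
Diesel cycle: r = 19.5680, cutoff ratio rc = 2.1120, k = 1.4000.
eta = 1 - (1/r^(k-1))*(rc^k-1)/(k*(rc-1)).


r^(k-1) = 3.2856
rc^k = 2.8482
eta = 0.6387 = 63.8674%

63.8674%


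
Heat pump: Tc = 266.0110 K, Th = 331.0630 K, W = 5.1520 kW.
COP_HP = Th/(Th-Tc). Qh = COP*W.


COP = 331.0630 / 65.0520 = 5.0892
Qh = 5.0892 * 5.1520 = 26.2196 kW

COP = 5.0892, Qh = 26.2196 kW


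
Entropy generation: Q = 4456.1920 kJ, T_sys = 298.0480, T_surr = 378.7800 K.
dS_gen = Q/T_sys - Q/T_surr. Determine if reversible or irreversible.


dS_sys = 4456.1920/298.0480 = 14.9513 kJ/K
dS_surr = -4456.1920/378.7800 = -11.7646 kJ/K
dS_gen = 14.9513 - 11.7646 = 3.1867 kJ/K (irreversible)

dS_gen = 3.1867 kJ/K, irreversible


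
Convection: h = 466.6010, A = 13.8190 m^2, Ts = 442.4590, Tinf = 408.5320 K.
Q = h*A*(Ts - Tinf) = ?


dT = 33.9270 K
Q = 466.6010 * 13.8190 * 33.9270 = 218759.9124 W

218759.9124 W


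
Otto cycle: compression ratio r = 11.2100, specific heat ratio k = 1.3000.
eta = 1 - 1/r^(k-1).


r^(k-1) = 2.0648
eta = 1 - 1/2.0648 = 0.5157 = 51.5696%

51.5696%


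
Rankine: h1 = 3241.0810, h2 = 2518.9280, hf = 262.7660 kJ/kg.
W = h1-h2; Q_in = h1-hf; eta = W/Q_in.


W = 722.1530 kJ/kg
Q_in = 2978.3150 kJ/kg
eta = 0.2425 = 24.2470%

eta = 24.2470%


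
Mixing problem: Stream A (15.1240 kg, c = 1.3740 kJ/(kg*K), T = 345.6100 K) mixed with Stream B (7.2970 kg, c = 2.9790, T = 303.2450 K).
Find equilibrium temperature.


num = 13773.7737
den = 42.5181
Tf = 323.9505 K

323.9505 K


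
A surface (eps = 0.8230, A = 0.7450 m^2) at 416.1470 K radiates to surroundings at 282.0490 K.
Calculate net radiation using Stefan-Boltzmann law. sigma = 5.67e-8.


T^4 = 2.9991e+10
Tsurr^4 = 6.3285e+09
Q = 0.8230 * 5.67e-8 * 0.7450 * 2.3662e+10 = 822.6130 W

822.6130 W


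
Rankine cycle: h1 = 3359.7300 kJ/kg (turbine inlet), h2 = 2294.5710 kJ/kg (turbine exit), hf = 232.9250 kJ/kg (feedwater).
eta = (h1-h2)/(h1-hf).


W = 1065.1590 kJ/kg
Q_in = 3126.8050 kJ/kg
eta = 0.3407 = 34.0654%

eta = 34.0654%


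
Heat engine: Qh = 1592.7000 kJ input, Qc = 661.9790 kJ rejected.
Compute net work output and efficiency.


W = 1592.7000 - 661.9790 = 930.7210 kJ
eta = 930.7210 / 1592.7000 = 0.5844 = 58.4367%

W = 930.7210 kJ, eta = 58.4367%


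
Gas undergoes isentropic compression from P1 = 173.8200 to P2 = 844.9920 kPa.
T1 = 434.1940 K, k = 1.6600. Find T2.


(k-1)/k = 0.3976
(P2/P1)^exp = 1.8752
T2 = 434.1940 * 1.8752 = 814.1982 K

814.1982 K


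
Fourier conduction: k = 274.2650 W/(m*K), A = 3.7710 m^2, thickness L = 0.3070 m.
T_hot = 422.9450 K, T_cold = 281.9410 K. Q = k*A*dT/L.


dT = 141.0040 K
Q = 274.2650 * 3.7710 * 141.0040 / 0.3070 = 475028.8418 W

475028.8418 W


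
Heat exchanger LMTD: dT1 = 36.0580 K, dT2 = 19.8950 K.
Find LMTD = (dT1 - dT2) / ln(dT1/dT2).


dT1/dT2 = 1.8124
ln(dT1/dT2) = 0.5947
LMTD = 16.1630 / 0.5947 = 27.1802 K

27.1802 K


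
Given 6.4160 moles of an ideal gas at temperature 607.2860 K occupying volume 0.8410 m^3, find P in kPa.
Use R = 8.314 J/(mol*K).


P = nRT/V = 6.4160 * 8.314 * 607.2860 / 0.8410
= 32394.2288 / 0.8410 = 38518.7024 Pa = 38.5187 kPa

38.5187 kPa


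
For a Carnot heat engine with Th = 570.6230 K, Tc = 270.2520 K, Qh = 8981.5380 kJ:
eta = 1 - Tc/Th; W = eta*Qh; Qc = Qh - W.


eta = 1 - 270.2520/570.6230 = 0.5264
W = 0.5264 * 8981.5380 = 4727.8037 kJ
Qc = 8981.5380 - 4727.8037 = 4253.7343 kJ

eta = 52.6391%, W = 4727.8037 kJ, Qc = 4253.7343 kJ


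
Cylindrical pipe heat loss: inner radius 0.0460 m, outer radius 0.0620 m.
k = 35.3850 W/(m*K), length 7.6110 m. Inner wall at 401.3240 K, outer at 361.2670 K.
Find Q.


dT = 40.0570 K
ln(ro/ri) = 0.2985
Q = 2*pi*35.3850*7.6110*40.0570 / 0.2985 = 227083.2371 W

227083.2371 W


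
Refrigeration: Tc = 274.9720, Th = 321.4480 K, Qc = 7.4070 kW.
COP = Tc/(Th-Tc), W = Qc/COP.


COP = 274.9720 / 46.4760 = 5.9164
W = 7.4070 / 5.9164 = 1.2519 kW

COP = 5.9164, W = 1.2519 kW


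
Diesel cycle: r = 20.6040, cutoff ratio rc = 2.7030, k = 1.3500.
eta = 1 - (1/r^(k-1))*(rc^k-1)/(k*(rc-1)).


r^(k-1) = 2.8833
rc^k = 3.8282
eta = 0.5733 = 57.3346%

57.3346%


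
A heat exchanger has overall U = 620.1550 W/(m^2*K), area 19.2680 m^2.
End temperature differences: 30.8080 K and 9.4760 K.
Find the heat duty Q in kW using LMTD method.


LMTD = 18.0931 K
Q = 620.1550 * 19.2680 * 18.0931 = 216197.2653 W = 216.1973 kW

216.1973 kW


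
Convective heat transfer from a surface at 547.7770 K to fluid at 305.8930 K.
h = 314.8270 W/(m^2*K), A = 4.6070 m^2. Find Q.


dT = 241.8840 K
Q = 314.8270 * 4.6070 * 241.8840 = 350830.4860 W

350830.4860 W


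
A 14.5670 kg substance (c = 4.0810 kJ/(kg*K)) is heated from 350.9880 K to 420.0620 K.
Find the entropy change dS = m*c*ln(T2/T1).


T2/T1 = 1.1968
ln(T2/T1) = 0.1797
dS = 14.5670 * 4.0810 * 0.1797 = 10.6798 kJ/K

10.6798 kJ/K


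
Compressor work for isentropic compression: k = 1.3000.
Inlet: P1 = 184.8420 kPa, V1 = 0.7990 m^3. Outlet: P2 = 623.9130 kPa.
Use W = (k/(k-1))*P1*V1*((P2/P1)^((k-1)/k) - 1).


(k-1)/k = 0.2308
(P2/P1)^exp = 1.3241
W = 4.3333 * 184.8420 * 0.7990 * (1.3241 - 1) = 207.4190 kJ

207.4190 kJ


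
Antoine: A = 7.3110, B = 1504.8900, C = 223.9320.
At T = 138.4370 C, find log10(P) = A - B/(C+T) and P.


C+T = 362.3690
B/(C+T) = 4.1529
log10(P) = 7.3110 - 4.1529 = 3.1581
P = 10^3.1581 = 1439.0588 mmHg

1439.0588 mmHg


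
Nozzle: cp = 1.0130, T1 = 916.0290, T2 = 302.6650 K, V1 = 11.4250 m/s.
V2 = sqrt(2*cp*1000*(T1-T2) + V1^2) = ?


dT = 613.3640 K
2*cp*1000*dT = 1242675.4640
V1^2 = 130.5306
V2 = sqrt(1242805.9946) = 1114.8121 m/s

1114.8121 m/s


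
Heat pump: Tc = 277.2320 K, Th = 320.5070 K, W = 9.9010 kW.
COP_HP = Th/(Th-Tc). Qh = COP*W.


COP = 320.5070 / 43.2750 = 7.4063
Qh = 7.4063 * 9.9010 = 73.3296 kW

COP = 7.4063, Qh = 73.3296 kW


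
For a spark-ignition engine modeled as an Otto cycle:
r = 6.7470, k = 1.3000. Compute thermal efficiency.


r^(k-1) = 1.7731
eta = 1 - 1/1.7731 = 0.4360 = 43.6016%

43.6016%


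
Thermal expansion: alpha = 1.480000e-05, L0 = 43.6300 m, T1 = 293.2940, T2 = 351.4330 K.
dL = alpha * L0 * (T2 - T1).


dT = 58.1390 K
dL = 1.480000e-05 * 43.6300 * 58.1390 = 0.037542 m
L_final = 43.667542 m

dL = 0.037542 m


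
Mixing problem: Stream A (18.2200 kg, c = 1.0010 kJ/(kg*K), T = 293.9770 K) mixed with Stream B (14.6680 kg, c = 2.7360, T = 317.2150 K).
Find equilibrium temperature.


num = 18091.9779
den = 58.3699
Tf = 309.9541 K

309.9541 K


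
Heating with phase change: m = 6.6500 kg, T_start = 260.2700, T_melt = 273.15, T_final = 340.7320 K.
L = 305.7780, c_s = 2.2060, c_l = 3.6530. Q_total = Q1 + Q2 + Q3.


Q1 (sensible, solid) = 6.6500 * 2.2060 * 12.8800 = 188.9483 kJ
Q2 (latent) = 6.6500 * 305.7780 = 2033.4237 kJ
Q3 (sensible, liquid) = 6.6500 * 3.6530 * 67.5820 = 1641.7324 kJ
Q_total = 3864.1044 kJ

3864.1044 kJ


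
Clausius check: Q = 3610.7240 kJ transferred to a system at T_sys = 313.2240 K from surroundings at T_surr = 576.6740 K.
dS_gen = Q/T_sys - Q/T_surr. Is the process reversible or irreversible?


dS_sys = 3610.7240/313.2240 = 11.5276 kJ/K
dS_surr = -3610.7240/576.6740 = -6.2613 kJ/K
dS_gen = 11.5276 - 6.2613 = 5.2663 kJ/K (irreversible)

dS_gen = 5.2663 kJ/K, irreversible


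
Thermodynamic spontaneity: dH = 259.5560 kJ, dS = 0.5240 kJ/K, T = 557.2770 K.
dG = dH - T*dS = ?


T*dS = 557.2770 * 0.5240 = 292.0131 kJ
dG = 259.5560 - 292.0131 = -32.4571 kJ (spontaneous)

dG = -32.4571 kJ, spontaneous


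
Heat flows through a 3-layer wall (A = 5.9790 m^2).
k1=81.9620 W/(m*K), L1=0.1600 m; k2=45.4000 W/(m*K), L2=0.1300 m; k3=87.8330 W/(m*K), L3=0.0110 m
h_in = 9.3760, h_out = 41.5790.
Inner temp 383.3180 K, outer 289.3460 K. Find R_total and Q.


R_conv_in = 1/(9.3760*5.9790) = 0.0178
R_1 = 0.1600/(81.9620*5.9790) = 0.0003
R_2 = 0.1300/(45.4000*5.9790) = 0.0005
R_3 = 0.0110/(87.8330*5.9790) = 2.0946e-05
R_conv_out = 1/(41.5790*5.9790) = 0.0040
R_total = 0.0227 K/W
Q = 93.9720 / 0.0227 = 4142.0737 W

R_total = 0.0227 K/W, Q = 4142.0737 W


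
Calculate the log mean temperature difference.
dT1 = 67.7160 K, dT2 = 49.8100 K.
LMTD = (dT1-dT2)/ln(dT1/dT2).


dT1/dT2 = 1.3595
ln(dT1/dT2) = 0.3071
LMTD = 17.9060 / 0.3071 = 58.3055 K

58.3055 K


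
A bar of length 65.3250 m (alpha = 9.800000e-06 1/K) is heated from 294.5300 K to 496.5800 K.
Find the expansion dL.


dT = 202.0500 K
dL = 9.800000e-06 * 65.3250 * 202.0500 = 0.129349 m
L_final = 65.454349 m

dL = 0.129349 m


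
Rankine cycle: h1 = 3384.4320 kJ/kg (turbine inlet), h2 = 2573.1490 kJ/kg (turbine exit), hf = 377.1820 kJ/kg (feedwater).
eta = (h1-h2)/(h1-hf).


W = 811.2830 kJ/kg
Q_in = 3007.2500 kJ/kg
eta = 0.2698 = 26.9776%

eta = 26.9776%


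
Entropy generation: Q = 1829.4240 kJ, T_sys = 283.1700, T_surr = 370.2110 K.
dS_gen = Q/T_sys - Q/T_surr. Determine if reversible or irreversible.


dS_sys = 1829.4240/283.1700 = 6.4605 kJ/K
dS_surr = -1829.4240/370.2110 = -4.9416 kJ/K
dS_gen = 6.4605 - 4.9416 = 1.5189 kJ/K (irreversible)

dS_gen = 1.5189 kJ/K, irreversible


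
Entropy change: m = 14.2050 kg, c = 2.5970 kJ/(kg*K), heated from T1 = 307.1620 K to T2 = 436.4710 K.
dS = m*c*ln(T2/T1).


T2/T1 = 1.4210
ln(T2/T1) = 0.3513
dS = 14.2050 * 2.5970 * 0.3513 = 12.9613 kJ/K

12.9613 kJ/K


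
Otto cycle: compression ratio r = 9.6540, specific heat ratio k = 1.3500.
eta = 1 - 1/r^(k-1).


r^(k-1) = 2.2113
eta = 1 - 1/2.2113 = 0.5478 = 54.7777%

54.7777%


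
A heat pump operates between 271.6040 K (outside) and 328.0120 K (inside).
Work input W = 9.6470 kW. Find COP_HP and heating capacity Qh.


COP = 328.0120 / 56.4080 = 5.8150
Qh = 5.8150 * 9.6470 = 56.0972 kW

COP = 5.8150, Qh = 56.0972 kW


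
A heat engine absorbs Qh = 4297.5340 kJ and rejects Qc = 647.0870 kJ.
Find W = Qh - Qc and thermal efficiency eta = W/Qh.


W = 4297.5340 - 647.0870 = 3650.4470 kJ
eta = 3650.4470 / 4297.5340 = 0.8494 = 84.9428%

W = 3650.4470 kJ, eta = 84.9428%


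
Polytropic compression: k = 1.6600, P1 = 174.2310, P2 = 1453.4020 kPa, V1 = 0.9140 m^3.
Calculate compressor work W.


(k-1)/k = 0.3976
(P2/P1)^exp = 2.3243
W = 2.5152 * 174.2310 * 0.9140 * (2.3243 - 1) = 530.4057 kJ

530.4057 kJ


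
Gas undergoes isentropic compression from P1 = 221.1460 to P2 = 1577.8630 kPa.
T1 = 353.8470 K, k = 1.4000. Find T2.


(k-1)/k = 0.2857
(P2/P1)^exp = 1.7532
T2 = 353.8470 * 1.7532 = 620.3564 K

620.3564 K


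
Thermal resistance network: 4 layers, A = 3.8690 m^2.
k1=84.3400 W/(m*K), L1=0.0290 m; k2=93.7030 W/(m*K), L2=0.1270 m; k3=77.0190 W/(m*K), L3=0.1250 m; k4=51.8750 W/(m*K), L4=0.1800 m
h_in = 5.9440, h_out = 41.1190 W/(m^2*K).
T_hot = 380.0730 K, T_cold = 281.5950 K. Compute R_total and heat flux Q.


R_conv_in = 1/(5.9440*3.8690) = 0.0435
R_1 = 0.0290/(84.3400*3.8690) = 8.8872e-05
R_2 = 0.1270/(93.7030*3.8690) = 0.0004
R_3 = 0.1250/(77.0190*3.8690) = 0.0004
R_4 = 0.1800/(51.8750*3.8690) = 0.0009
R_conv_out = 1/(41.1190*3.8690) = 0.0063
R_total = 0.0515 K/W
Q = 98.4780 / 0.0515 = 1911.2821 W

R_total = 0.0515 K/W, Q = 1911.2821 W


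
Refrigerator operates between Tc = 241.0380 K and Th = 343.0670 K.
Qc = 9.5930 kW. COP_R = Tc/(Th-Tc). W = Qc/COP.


COP = 241.0380 / 102.0290 = 2.3624
W = 9.5930 / 2.3624 = 4.0606 kW

COP = 2.3624, W = 4.0606 kW


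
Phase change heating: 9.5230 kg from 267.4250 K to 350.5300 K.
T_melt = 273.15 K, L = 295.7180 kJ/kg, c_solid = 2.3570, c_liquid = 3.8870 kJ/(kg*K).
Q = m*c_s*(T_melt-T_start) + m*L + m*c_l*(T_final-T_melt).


Q1 (sensible, solid) = 9.5230 * 2.3570 * 5.7250 = 128.5017 kJ
Q2 (latent) = 9.5230 * 295.7180 = 2816.1225 kJ
Q3 (sensible, liquid) = 9.5230 * 3.8870 * 77.3800 = 2864.2904 kJ
Q_total = 5808.9146 kJ

5808.9146 kJ


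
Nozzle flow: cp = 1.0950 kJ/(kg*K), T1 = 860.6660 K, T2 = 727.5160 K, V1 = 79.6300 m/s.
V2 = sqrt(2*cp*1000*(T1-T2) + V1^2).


dT = 133.1500 K
2*cp*1000*dT = 291598.5000
V1^2 = 6340.9369
V2 = sqrt(297939.4369) = 545.8383 m/s

545.8383 m/s


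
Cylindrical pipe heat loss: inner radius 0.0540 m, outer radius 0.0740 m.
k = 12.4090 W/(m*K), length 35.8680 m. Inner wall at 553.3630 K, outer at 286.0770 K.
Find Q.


dT = 267.2860 K
ln(ro/ri) = 0.3151
Q = 2*pi*12.4090*35.8680*267.2860 / 0.3151 = 2372344.4505 W

2372344.4505 W


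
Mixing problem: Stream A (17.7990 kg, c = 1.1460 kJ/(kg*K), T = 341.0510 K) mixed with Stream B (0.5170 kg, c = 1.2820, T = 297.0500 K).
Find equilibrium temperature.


num = 7153.5233
den = 21.0604
Tf = 339.6662 K

339.6662 K


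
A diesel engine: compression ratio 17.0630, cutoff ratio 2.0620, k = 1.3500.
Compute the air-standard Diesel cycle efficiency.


r^(k-1) = 2.6991
rc^k = 2.6564
eta = 0.5720 = 57.1963%

57.1963%


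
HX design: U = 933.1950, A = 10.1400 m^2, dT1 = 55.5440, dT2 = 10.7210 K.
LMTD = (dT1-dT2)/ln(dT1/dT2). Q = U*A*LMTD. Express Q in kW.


LMTD = 27.2485 K
Q = 933.1950 * 10.1400 * 27.2485 = 257841.6167 W = 257.8416 kW

257.8416 kW


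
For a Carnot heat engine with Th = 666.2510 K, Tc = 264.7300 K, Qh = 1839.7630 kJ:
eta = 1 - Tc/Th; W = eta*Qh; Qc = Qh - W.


eta = 1 - 264.7300/666.2510 = 0.6027
W = 0.6027 * 1839.7630 = 1108.7465 kJ
Qc = 1839.7630 - 1108.7465 = 731.0165 kJ

eta = 60.2657%, W = 1108.7465 kJ, Qc = 731.0165 kJ


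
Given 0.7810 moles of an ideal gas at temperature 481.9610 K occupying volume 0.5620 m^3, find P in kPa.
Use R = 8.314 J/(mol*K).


P = nRT/V = 0.7810 * 8.314 * 481.9610 / 0.5620
= 3129.4856 / 0.5620 = 5568.4796 Pa = 5.5685 kPa

5.5685 kPa


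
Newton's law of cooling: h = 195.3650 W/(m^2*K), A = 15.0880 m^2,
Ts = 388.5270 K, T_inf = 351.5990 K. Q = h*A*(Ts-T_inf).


dT = 36.9280 K
Q = 195.3650 * 15.0880 * 36.9280 = 108851.4514 W

108851.4514 W


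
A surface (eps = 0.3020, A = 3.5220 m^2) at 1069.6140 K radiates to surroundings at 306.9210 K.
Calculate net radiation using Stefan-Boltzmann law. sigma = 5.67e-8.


T^4 = 1.3089e+12
Tsurr^4 = 8.8737e+09
Q = 0.3020 * 5.67e-8 * 3.5220 * 1.3000e+12 = 78403.1190 W

78403.1190 W


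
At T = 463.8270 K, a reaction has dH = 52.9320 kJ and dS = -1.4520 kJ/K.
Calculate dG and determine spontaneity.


T*dS = 463.8270 * -1.4520 = -673.4768 kJ
dG = 52.9320 + 673.4768 = 726.4088 kJ (non-spontaneous)

dG = 726.4088 kJ, non-spontaneous


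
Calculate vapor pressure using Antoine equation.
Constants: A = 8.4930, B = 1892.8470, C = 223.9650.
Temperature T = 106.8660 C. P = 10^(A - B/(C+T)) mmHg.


C+T = 330.8310
B/(C+T) = 5.7215
log10(P) = 8.4930 - 5.7215 = 2.7715
P = 10^2.7715 = 590.8915 mmHg

590.8915 mmHg


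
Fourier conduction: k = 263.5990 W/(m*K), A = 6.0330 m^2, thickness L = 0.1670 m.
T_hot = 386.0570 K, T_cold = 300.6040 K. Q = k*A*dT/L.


dT = 85.4530 K
Q = 263.5990 * 6.0330 * 85.4530 / 0.1670 = 813744.2384 W

813744.2384 W


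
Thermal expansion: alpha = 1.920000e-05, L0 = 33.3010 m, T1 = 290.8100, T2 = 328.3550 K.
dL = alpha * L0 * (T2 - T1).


dT = 37.5450 K
dL = 1.920000e-05 * 33.3010 * 37.5450 = 0.024005 m
L_final = 33.325005 m

dL = 0.024005 m


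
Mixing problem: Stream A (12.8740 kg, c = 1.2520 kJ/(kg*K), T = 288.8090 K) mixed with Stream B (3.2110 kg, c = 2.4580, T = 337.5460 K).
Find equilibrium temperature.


num = 7319.2235
den = 24.0109
Tf = 304.8294 K

304.8294 K


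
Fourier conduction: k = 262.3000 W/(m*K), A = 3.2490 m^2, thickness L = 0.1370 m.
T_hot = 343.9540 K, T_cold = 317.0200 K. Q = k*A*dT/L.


dT = 26.9340 K
Q = 262.3000 * 3.2490 * 26.9340 / 0.1370 = 167543.7727 W

167543.7727 W


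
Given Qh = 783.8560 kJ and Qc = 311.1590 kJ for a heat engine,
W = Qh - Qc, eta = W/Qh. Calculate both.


W = 783.8560 - 311.1590 = 472.6970 kJ
eta = 472.6970 / 783.8560 = 0.6030 = 60.3041%

W = 472.6970 kJ, eta = 60.3041%


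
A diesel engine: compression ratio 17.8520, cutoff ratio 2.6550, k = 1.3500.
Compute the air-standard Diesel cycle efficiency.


r^(k-1) = 2.7421
rc^k = 3.7367
eta = 0.5533 = 55.3313%

55.3313%


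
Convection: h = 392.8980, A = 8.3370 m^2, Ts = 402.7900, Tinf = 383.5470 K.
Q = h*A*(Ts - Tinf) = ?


dT = 19.2430 K
Q = 392.8980 * 8.3370 * 19.2430 = 63032.1904 W

63032.1904 W


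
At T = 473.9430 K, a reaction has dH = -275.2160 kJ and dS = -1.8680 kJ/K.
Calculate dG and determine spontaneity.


T*dS = 473.9430 * -1.8680 = -885.3255 kJ
dG = -275.2160 + 885.3255 = 610.1095 kJ (non-spontaneous)

dG = 610.1095 kJ, non-spontaneous


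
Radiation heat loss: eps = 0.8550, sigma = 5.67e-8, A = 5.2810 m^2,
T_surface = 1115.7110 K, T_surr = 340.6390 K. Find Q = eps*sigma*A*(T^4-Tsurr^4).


T^4 = 1.5496e+12
Tsurr^4 = 1.3464e+10
Q = 0.8550 * 5.67e-8 * 5.2810 * 1.5361e+12 = 393262.1225 W

393262.1225 W


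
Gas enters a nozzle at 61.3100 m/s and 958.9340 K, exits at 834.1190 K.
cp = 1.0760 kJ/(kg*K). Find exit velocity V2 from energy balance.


dT = 124.8150 K
2*cp*1000*dT = 268601.8800
V1^2 = 3758.9161
V2 = sqrt(272360.7961) = 521.8820 m/s

521.8820 m/s


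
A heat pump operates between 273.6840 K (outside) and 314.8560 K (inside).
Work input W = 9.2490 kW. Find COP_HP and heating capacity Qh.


COP = 314.8560 / 41.1720 = 7.6473
Qh = 7.6473 * 9.2490 = 70.7302 kW

COP = 7.6473, Qh = 70.7302 kW


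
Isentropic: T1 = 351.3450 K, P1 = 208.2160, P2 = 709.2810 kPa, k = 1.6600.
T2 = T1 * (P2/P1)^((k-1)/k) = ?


(k-1)/k = 0.3976
(P2/P1)^exp = 1.6279
T2 = 351.3450 * 1.6279 = 571.9694 K

571.9694 K


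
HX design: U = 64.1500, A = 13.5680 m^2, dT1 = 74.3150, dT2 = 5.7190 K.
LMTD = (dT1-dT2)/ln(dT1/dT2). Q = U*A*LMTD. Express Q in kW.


LMTD = 26.7481 K
Q = 64.1500 * 13.5680 * 26.7481 = 23281.2016 W = 23.2812 kW

23.2812 kW


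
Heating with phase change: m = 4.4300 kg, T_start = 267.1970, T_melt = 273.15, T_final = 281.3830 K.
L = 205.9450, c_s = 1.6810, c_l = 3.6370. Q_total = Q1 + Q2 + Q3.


Q1 (sensible, solid) = 4.4300 * 1.6810 * 5.9530 = 44.3310 kJ
Q2 (latent) = 4.4300 * 205.9450 = 912.3363 kJ
Q3 (sensible, liquid) = 4.4300 * 3.6370 * 8.2330 = 132.6494 kJ
Q_total = 1089.3167 kJ

1089.3167 kJ


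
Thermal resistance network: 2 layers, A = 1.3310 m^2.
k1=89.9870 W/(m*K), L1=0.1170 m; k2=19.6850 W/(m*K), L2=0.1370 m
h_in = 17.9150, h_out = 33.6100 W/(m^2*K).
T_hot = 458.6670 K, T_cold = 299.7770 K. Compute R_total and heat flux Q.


R_conv_in = 1/(17.9150*1.3310) = 0.0419
R_1 = 0.1170/(89.9870*1.3310) = 0.0010
R_2 = 0.1370/(19.6850*1.3310) = 0.0052
R_conv_out = 1/(33.6100*1.3310) = 0.0224
R_total = 0.0705 K/W
Q = 158.8900 / 0.0705 = 2253.8430 W

R_total = 0.0705 K/W, Q = 2253.8430 W


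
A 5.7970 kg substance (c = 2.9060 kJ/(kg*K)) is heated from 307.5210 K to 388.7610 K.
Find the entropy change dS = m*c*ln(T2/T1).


T2/T1 = 1.2642
ln(T2/T1) = 0.2344
dS = 5.7970 * 2.9060 * 0.2344 = 3.9491 kJ/K

3.9491 kJ/K


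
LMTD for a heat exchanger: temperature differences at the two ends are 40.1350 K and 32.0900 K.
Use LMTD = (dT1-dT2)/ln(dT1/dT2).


dT1/dT2 = 1.2507
ln(dT1/dT2) = 0.2237
LMTD = 8.0450 / 0.2237 = 35.9626 K

35.9626 K


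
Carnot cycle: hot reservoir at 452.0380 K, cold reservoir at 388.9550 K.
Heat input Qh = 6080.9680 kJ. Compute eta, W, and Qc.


eta = 1 - 388.9550/452.0380 = 0.1396
W = 0.1396 * 6080.9680 = 848.6138 kJ
Qc = 6080.9680 - 848.6138 = 5232.3542 kJ

eta = 13.9552%, W = 848.6138 kJ, Qc = 5232.3542 kJ


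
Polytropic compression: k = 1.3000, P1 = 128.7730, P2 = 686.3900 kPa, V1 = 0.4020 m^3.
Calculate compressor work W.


(k-1)/k = 0.2308
(P2/P1)^exp = 1.4713
W = 4.3333 * 128.7730 * 0.4020 * (1.4713 - 1) = 105.7304 kJ

105.7304 kJ


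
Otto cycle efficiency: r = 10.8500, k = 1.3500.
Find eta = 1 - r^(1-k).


r^(k-1) = 2.3036
eta = 1 - 1/2.3036 = 0.5659 = 56.5890%

56.5890%


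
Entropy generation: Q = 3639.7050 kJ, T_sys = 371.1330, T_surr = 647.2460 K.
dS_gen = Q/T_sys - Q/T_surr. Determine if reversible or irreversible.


dS_sys = 3639.7050/371.1330 = 9.8070 kJ/K
dS_surr = -3639.7050/647.2460 = -5.6234 kJ/K
dS_gen = 9.8070 - 5.6234 = 4.1836 kJ/K (irreversible)

dS_gen = 4.1836 kJ/K, irreversible


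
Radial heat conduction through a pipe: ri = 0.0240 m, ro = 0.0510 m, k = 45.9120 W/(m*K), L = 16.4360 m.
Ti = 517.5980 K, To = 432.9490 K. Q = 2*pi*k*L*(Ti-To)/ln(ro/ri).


dT = 84.6490 K
ln(ro/ri) = 0.7538
Q = 2*pi*45.9120*16.4360*84.6490 / 0.7538 = 532456.5301 W

532456.5301 W


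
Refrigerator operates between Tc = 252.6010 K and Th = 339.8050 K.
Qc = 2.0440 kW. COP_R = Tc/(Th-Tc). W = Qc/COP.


COP = 252.6010 / 87.2040 = 2.8967
W = 2.0440 / 2.8967 = 0.7056 kW

COP = 2.8967, W = 0.7056 kW


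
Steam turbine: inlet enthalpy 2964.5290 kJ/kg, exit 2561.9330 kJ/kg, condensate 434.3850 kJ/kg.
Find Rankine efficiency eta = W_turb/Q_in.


W = 402.5960 kJ/kg
Q_in = 2530.1440 kJ/kg
eta = 0.1591 = 15.9120%

eta = 15.9120%


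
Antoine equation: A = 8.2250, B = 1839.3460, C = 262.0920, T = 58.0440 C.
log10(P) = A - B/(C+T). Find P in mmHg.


C+T = 320.1360
B/(C+T) = 5.7455
log10(P) = 8.2250 - 5.7455 = 2.4795
P = 10^2.4795 = 301.6377 mmHg

301.6377 mmHg


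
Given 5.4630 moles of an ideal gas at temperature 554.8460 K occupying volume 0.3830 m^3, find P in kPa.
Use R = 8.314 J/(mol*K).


P = nRT/V = 5.4630 * 8.314 * 554.8460 / 0.3830
= 25200.7624 / 0.3830 = 65798.3353 Pa = 65.7983 kPa

65.7983 kPa


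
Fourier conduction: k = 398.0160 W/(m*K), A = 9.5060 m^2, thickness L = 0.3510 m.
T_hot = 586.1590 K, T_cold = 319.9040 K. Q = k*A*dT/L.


dT = 266.2550 K
Q = 398.0160 * 9.5060 * 266.2550 / 0.3510 = 2870046.9181 W

2870046.9181 W


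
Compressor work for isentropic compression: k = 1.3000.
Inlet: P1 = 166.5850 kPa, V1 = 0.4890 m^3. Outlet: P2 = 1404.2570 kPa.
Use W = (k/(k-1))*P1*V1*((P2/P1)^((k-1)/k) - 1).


(k-1)/k = 0.2308
(P2/P1)^exp = 1.6355
W = 4.3333 * 166.5850 * 0.4890 * (1.6355 - 1) = 224.3249 kJ

224.3249 kJ


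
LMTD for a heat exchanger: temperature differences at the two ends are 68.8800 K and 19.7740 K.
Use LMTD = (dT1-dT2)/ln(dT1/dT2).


dT1/dT2 = 3.4834
ln(dT1/dT2) = 1.2480
LMTD = 49.1060 / 1.2480 = 39.3478 K

39.3478 K


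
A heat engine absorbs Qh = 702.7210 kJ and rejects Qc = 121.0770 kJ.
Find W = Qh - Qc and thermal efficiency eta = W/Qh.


W = 702.7210 - 121.0770 = 581.6440 kJ
eta = 581.6440 / 702.7210 = 0.8277 = 82.7703%

W = 581.6440 kJ, eta = 82.7703%


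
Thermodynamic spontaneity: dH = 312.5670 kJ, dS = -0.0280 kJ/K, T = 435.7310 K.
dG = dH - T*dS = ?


T*dS = 435.7310 * -0.0280 = -12.2005 kJ
dG = 312.5670 + 12.2005 = 324.7675 kJ (non-spontaneous)

dG = 324.7675 kJ, non-spontaneous


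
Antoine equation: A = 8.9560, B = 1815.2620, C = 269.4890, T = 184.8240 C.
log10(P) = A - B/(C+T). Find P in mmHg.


C+T = 454.3130
B/(C+T) = 3.9956
log10(P) = 8.9560 - 3.9956 = 4.9604
P = 10^4.9604 = 91280.9686 mmHg

91280.9686 mmHg


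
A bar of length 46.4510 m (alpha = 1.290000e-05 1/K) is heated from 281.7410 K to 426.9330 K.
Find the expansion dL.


dT = 145.1920 K
dL = 1.290000e-05 * 46.4510 * 145.1920 = 0.087002 m
L_final = 46.538002 m

dL = 0.087002 m


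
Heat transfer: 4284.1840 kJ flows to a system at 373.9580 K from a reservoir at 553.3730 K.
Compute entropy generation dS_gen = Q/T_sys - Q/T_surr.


dS_sys = 4284.1840/373.9580 = 11.4563 kJ/K
dS_surr = -4284.1840/553.3730 = -7.7419 kJ/K
dS_gen = 11.4563 - 7.7419 = 3.7144 kJ/K (irreversible)

dS_gen = 3.7144 kJ/K, irreversible


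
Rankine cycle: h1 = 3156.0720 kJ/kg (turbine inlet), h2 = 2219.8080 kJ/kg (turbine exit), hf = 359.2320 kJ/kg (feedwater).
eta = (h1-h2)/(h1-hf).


W = 936.2640 kJ/kg
Q_in = 2796.8400 kJ/kg
eta = 0.3348 = 33.4758%

eta = 33.4758%


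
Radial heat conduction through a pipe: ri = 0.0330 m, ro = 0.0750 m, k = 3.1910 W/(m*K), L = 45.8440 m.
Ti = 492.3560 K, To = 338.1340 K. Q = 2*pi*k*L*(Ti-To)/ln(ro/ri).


dT = 154.2220 K
ln(ro/ri) = 0.8210
Q = 2*pi*3.1910*45.8440*154.2220 / 0.8210 = 172664.3340 W

172664.3340 W


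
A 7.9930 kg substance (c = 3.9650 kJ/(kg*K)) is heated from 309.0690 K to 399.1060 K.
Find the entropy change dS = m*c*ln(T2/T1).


T2/T1 = 1.2913
ln(T2/T1) = 0.2557
dS = 7.9930 * 3.9650 * 0.2557 = 8.1025 kJ/K

8.1025 kJ/K


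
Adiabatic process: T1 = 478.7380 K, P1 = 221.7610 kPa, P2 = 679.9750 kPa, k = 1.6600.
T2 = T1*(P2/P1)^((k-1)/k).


(k-1)/k = 0.3976
(P2/P1)^exp = 1.5612
T2 = 478.7380 * 1.5612 = 747.4264 K

747.4264 K


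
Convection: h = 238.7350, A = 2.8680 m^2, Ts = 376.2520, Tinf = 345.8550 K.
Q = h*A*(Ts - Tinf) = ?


dT = 30.3970 K
Q = 238.7350 * 2.8680 * 30.3970 = 20812.5821 W

20812.5821 W


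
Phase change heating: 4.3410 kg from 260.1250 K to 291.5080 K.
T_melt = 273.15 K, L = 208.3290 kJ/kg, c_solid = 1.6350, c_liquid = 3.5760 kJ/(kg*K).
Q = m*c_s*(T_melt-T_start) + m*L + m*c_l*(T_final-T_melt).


Q1 (sensible, solid) = 4.3410 * 1.6350 * 13.0250 = 92.4454 kJ
Q2 (latent) = 4.3410 * 208.3290 = 904.3562 kJ
Q3 (sensible, liquid) = 4.3410 * 3.5760 * 18.3580 = 284.9789 kJ
Q_total = 1281.7805 kJ

1281.7805 kJ


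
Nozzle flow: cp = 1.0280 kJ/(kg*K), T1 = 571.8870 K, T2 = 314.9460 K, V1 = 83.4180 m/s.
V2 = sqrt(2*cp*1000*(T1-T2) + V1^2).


dT = 256.9410 K
2*cp*1000*dT = 528270.6960
V1^2 = 6958.5627
V2 = sqrt(535229.2587) = 731.5936 m/s

731.5936 m/s


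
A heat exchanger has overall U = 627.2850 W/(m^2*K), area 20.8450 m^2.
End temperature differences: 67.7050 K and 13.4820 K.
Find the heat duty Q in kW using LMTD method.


LMTD = 33.5995 K
Q = 627.2850 * 20.8450 * 33.5995 = 439338.6419 W = 439.3386 kW

439.3386 kW


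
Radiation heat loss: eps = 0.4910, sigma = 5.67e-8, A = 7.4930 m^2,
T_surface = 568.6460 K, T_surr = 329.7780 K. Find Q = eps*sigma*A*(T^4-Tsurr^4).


T^4 = 1.0456e+11
Tsurr^4 = 1.1827e+10
Q = 0.4910 * 5.67e-8 * 7.4930 * 9.2733e+10 = 19344.4208 W

19344.4208 W


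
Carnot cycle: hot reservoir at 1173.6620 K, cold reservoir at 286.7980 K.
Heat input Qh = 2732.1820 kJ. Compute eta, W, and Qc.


eta = 1 - 286.7980/1173.6620 = 0.7556
W = 0.7556 * 2732.1820 = 2064.5415 kJ
Qc = 2732.1820 - 2064.5415 = 667.6405 kJ

eta = 75.5638%, W = 2064.5415 kJ, Qc = 667.6405 kJ


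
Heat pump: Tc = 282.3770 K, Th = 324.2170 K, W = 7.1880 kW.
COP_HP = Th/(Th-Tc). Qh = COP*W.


COP = 324.2170 / 41.8400 = 7.7490
Qh = 7.7490 * 7.1880 = 55.6996 kW

COP = 7.7490, Qh = 55.6996 kW


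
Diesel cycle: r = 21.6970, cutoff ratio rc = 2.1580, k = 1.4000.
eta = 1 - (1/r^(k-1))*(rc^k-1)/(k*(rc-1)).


r^(k-1) = 3.4242
rc^k = 2.9354
eta = 0.6514 = 65.1357%

65.1357%


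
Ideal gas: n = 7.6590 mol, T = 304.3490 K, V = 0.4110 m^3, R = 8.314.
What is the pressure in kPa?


P = nRT/V = 7.6590 * 8.314 * 304.3490 / 0.4110
= 19380.0088 / 0.4110 = 47153.3060 Pa = 47.1533 kPa

47.1533 kPa


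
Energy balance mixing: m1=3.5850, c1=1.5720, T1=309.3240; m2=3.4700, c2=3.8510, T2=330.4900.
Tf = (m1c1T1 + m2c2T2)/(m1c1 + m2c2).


num = 6159.5605
den = 18.9986
Tf = 324.2115 K

324.2115 K


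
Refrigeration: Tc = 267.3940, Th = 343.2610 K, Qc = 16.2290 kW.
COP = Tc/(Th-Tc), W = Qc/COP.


COP = 267.3940 / 75.8670 = 3.5245
W = 16.2290 / 3.5245 = 4.6046 kW

COP = 3.5245, W = 4.6046 kW


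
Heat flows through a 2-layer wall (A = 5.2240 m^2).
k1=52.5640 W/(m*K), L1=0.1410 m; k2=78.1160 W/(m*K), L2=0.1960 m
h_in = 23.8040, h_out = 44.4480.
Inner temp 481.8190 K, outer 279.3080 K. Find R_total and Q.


R_conv_in = 1/(23.8040*5.2240) = 0.0080
R_1 = 0.1410/(52.5640*5.2240) = 0.0005
R_2 = 0.1960/(78.1160*5.2240) = 0.0005
R_conv_out = 1/(44.4480*5.2240) = 0.0043
R_total = 0.0133 K/W
Q = 202.5110 / 0.0133 = 15178.2692 W

R_total = 0.0133 K/W, Q = 15178.2692 W


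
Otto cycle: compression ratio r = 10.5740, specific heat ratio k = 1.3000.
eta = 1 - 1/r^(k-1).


r^(k-1) = 2.0290
eta = 1 - 1/2.0290 = 0.5071 = 50.7135%

50.7135%


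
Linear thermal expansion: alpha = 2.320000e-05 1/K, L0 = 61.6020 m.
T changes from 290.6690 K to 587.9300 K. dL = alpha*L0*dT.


dT = 297.2610 K
dL = 2.320000e-05 * 61.6020 * 297.2610 = 0.424835 m
L_final = 62.026835 m

dL = 0.424835 m


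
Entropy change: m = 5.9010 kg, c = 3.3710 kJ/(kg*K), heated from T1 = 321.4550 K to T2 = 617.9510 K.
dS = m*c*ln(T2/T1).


T2/T1 = 1.9224
ln(T2/T1) = 0.6536
dS = 5.9010 * 3.3710 * 0.6536 = 13.0006 kJ/K

13.0006 kJ/K


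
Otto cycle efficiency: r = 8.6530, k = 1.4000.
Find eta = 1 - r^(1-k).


r^(k-1) = 2.3706
eta = 1 - 1/2.3706 = 0.5782 = 57.8174%

57.8174%


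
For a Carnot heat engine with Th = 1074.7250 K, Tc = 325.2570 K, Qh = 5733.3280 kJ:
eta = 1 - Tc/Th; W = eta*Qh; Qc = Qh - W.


eta = 1 - 325.2570/1074.7250 = 0.6974
W = 0.6974 * 5733.3280 = 3998.1817 kJ
Qc = 5733.3280 - 3998.1817 = 1735.1463 kJ

eta = 69.7358%, W = 3998.1817 kJ, Qc = 1735.1463 kJ


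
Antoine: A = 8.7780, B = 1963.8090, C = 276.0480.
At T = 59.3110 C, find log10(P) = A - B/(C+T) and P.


C+T = 335.3590
B/(C+T) = 5.8558
log10(P) = 8.7780 - 5.8558 = 2.9222
P = 10^2.9222 = 835.9089 mmHg

835.9089 mmHg


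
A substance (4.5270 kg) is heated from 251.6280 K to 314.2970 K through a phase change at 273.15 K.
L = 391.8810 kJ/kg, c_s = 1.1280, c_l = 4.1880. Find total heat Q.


Q1 (sensible, solid) = 4.5270 * 1.1280 * 21.5220 = 109.9011 kJ
Q2 (latent) = 4.5270 * 391.8810 = 1774.0453 kJ
Q3 (sensible, liquid) = 4.5270 * 4.1880 * 41.1470 = 780.1091 kJ
Q_total = 2664.0555 kJ

2664.0555 kJ


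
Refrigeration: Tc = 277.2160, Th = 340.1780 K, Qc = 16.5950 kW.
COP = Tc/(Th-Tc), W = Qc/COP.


COP = 277.2160 / 62.9620 = 4.4029
W = 16.5950 / 4.4029 = 3.7691 kW

COP = 4.4029, W = 3.7691 kW


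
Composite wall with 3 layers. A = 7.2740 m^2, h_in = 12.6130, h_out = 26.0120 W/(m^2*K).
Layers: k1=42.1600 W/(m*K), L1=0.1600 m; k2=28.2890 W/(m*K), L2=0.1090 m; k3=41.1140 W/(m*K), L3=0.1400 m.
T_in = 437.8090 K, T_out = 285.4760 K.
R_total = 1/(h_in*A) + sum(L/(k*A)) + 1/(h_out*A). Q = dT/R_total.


R_conv_in = 1/(12.6130*7.2740) = 0.0109
R_1 = 0.1600/(42.1600*7.2740) = 0.0005
R_2 = 0.1090/(28.2890*7.2740) = 0.0005
R_3 = 0.1400/(41.1140*7.2740) = 0.0005
R_conv_out = 1/(26.0120*7.2740) = 0.0053
R_total = 0.0177 K/W
Q = 152.3330 / 0.0177 = 8604.3395 W

R_total = 0.0177 K/W, Q = 8604.3395 W


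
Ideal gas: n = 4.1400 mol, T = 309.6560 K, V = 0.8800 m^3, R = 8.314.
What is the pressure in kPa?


P = nRT/V = 4.1400 * 8.314 * 309.6560 / 0.8800
= 10658.3471 / 0.8800 = 12111.7581 Pa = 12.1118 kPa

12.1118 kPa


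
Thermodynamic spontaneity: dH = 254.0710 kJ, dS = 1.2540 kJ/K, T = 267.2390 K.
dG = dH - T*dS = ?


T*dS = 267.2390 * 1.2540 = 335.1177 kJ
dG = 254.0710 - 335.1177 = -81.0467 kJ (spontaneous)

dG = -81.0467 kJ, spontaneous


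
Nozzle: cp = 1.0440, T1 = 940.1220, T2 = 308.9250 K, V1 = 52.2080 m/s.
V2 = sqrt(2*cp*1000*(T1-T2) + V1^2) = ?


dT = 631.1970 K
2*cp*1000*dT = 1317939.3360
V1^2 = 2725.6753
V2 = sqrt(1320665.0113) = 1149.2019 m/s

1149.2019 m/s


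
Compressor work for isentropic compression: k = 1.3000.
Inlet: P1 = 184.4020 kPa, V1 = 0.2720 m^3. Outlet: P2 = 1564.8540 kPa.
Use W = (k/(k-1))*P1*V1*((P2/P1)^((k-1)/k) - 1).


(k-1)/k = 0.2308
(P2/P1)^exp = 1.6380
W = 4.3333 * 184.4020 * 0.2720 * (1.6380 - 1) = 138.6711 kJ

138.6711 kJ


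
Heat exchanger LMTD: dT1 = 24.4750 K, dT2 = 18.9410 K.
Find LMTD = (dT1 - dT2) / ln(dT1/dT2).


dT1/dT2 = 1.2922
ln(dT1/dT2) = 0.2563
LMTD = 5.5340 / 0.2563 = 21.5899 K

21.5899 K


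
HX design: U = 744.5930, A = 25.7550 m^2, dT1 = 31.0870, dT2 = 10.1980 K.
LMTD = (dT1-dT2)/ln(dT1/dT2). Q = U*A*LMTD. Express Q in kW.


LMTD = 18.7413 K
Q = 744.5930 * 25.7550 * 18.7413 = 359401.4738 W = 359.4015 kW

359.4015 kW


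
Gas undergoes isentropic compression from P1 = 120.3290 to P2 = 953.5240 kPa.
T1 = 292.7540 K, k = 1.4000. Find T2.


(k-1)/k = 0.2857
(P2/P1)^exp = 1.8065
T2 = 292.7540 * 1.8065 = 528.8700 K

528.8700 K


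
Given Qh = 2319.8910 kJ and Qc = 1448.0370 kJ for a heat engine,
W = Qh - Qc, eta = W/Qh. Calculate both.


W = 2319.8910 - 1448.0370 = 871.8540 kJ
eta = 871.8540 / 2319.8910 = 0.3758 = 37.5817%

W = 871.8540 kJ, eta = 37.5817%


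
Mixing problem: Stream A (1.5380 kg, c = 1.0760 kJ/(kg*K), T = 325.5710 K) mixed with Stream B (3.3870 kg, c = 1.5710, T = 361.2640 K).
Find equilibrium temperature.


num = 2461.0610
den = 6.9759
Tf = 352.7965 K

352.7965 K


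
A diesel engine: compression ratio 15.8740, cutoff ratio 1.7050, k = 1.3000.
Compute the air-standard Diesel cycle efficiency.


r^(k-1) = 2.2920
rc^k = 2.0010
eta = 0.5235 = 52.3476%

52.3476%


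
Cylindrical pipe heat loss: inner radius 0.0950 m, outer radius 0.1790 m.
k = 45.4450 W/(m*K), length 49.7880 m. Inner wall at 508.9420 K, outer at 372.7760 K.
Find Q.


dT = 136.1660 K
ln(ro/ri) = 0.6335
Q = 2*pi*45.4450*49.7880*136.1660 / 0.6335 = 3055671.0986 W

3055671.0986 W


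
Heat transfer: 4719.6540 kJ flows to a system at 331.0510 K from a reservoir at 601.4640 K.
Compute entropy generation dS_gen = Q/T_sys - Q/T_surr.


dS_sys = 4719.6540/331.0510 = 14.2566 kJ/K
dS_surr = -4719.6540/601.4640 = -7.8469 kJ/K
dS_gen = 14.2566 - 7.8469 = 6.4096 kJ/K (irreversible)

dS_gen = 6.4096 kJ/K, irreversible


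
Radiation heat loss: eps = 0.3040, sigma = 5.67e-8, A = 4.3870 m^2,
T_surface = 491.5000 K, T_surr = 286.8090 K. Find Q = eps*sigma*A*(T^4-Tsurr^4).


T^4 = 5.8357e+10
Tsurr^4 = 6.7666e+09
Q = 0.3040 * 5.67e-8 * 4.3870 * 5.1591e+10 = 3901.1655 W

3901.1655 W


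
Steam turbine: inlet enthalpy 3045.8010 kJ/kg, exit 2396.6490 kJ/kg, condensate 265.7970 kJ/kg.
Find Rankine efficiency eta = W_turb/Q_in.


W = 649.1520 kJ/kg
Q_in = 2780.0040 kJ/kg
eta = 0.2335 = 23.3508%

eta = 23.3508%


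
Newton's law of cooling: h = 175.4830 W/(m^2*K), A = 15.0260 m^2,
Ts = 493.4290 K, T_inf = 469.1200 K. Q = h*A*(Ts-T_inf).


dT = 24.3090 K
Q = 175.4830 * 15.0260 * 24.3090 = 64098.1549 W

64098.1549 W


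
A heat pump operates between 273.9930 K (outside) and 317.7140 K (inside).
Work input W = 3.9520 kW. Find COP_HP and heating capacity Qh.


COP = 317.7140 / 43.7210 = 7.2669
Qh = 7.2669 * 3.9520 = 28.7186 kW

COP = 7.2669, Qh = 28.7186 kW


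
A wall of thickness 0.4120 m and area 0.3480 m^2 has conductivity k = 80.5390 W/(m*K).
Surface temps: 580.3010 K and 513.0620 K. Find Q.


dT = 67.2390 K
Q = 80.5390 * 0.3480 * 67.2390 / 0.4120 = 4574.1406 W

4574.1406 W


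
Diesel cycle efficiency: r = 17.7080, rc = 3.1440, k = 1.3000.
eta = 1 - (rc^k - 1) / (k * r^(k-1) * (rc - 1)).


r^(k-1) = 2.3684
rc^k = 4.4333
eta = 0.4799 = 47.9893%

47.9893%


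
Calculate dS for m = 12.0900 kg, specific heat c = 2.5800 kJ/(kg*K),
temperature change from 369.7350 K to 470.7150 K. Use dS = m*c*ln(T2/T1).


T2/T1 = 1.2731
ln(T2/T1) = 0.2415
dS = 12.0900 * 2.5800 * 0.2415 = 7.5319 kJ/K

7.5319 kJ/K


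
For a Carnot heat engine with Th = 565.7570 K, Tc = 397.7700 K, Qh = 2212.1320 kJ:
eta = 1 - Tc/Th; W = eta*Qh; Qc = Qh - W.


eta = 1 - 397.7700/565.7570 = 0.2969
W = 0.2969 * 2212.1320 = 656.8357 kJ
Qc = 2212.1320 - 656.8357 = 1555.2963 kJ

eta = 29.6924%, W = 656.8357 kJ, Qc = 1555.2963 kJ


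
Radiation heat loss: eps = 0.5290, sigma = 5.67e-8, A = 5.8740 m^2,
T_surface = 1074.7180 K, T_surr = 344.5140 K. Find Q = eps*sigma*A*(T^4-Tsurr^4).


T^4 = 1.3341e+12
Tsurr^4 = 1.4087e+10
Q = 0.5290 * 5.67e-8 * 5.8740 * 1.3200e+12 = 232562.8723 W

232562.8723 W


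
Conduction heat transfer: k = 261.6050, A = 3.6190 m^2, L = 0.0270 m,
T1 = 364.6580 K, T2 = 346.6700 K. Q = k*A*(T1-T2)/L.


dT = 17.9880 K
Q = 261.6050 * 3.6190 * 17.9880 / 0.0270 = 630744.8862 W

630744.8862 W


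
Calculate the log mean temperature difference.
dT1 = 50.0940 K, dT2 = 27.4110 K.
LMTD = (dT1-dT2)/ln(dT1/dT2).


dT1/dT2 = 1.8275
ln(dT1/dT2) = 0.6030
LMTD = 22.6830 / 0.6030 = 37.6196 K

37.6196 K


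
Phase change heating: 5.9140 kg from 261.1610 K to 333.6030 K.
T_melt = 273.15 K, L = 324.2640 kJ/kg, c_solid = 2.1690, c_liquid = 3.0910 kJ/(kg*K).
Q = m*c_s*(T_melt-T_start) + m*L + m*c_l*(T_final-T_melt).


Q1 (sensible, solid) = 5.9140 * 2.1690 * 11.9890 = 153.7885 kJ
Q2 (latent) = 5.9140 * 324.2640 = 1917.6973 kJ
Q3 (sensible, liquid) = 5.9140 * 3.0910 * 60.4530 = 1105.0914 kJ
Q_total = 3176.5771 kJ

3176.5771 kJ


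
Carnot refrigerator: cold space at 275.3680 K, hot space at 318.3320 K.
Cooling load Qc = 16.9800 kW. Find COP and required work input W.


COP = 275.3680 / 42.9640 = 6.4093
W = 16.9800 / 6.4093 = 2.6493 kW

COP = 6.4093, W = 2.6493 kW


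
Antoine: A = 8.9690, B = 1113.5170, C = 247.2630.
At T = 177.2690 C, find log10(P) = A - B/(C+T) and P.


C+T = 424.5320
B/(C+T) = 2.6229
log10(P) = 8.9690 - 2.6229 = 6.3461
P = 10^6.3461 = 2218562.6285 mmHg

2218562.6285 mmHg


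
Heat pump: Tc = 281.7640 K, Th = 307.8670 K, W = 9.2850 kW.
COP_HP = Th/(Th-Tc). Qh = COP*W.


COP = 307.8670 / 26.1030 = 11.7943
Qh = 11.7943 * 9.2850 = 109.5102 kW

COP = 11.7943, Qh = 109.5102 kW


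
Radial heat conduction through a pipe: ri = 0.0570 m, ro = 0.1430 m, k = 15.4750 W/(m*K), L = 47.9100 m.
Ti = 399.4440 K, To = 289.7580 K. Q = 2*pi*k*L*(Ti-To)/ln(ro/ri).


dT = 109.6860 K
ln(ro/ri) = 0.9198
Q = 2*pi*15.4750*47.9100*109.6860 / 0.9198 = 555517.3465 W

555517.3465 W


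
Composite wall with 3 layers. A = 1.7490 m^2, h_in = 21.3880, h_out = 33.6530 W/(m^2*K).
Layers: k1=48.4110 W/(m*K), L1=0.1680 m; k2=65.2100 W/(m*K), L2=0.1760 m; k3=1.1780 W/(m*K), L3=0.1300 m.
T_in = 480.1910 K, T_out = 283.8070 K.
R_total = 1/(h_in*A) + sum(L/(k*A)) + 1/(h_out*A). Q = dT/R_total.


R_conv_in = 1/(21.3880*1.7490) = 0.0267
R_1 = 0.1680/(48.4110*1.7490) = 0.0020
R_2 = 0.1760/(65.2100*1.7490) = 0.0015
R_3 = 0.1300/(1.1780*1.7490) = 0.0631
R_conv_out = 1/(33.6530*1.7490) = 0.0170
R_total = 0.1103 K/W
Q = 196.3840 / 0.1103 = 1779.7031 W

R_total = 0.1103 K/W, Q = 1779.7031 W


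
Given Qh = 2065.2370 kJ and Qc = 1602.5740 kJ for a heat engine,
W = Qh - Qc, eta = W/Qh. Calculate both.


W = 2065.2370 - 1602.5740 = 462.6630 kJ
eta = 462.6630 / 2065.2370 = 0.2240 = 22.4024%

W = 462.6630 kJ, eta = 22.4024%


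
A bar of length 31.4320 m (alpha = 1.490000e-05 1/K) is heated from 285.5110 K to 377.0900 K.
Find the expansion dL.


dT = 91.5790 K
dL = 1.490000e-05 * 31.4320 * 91.5790 = 0.042890 m
L_final = 31.474890 m

dL = 0.042890 m


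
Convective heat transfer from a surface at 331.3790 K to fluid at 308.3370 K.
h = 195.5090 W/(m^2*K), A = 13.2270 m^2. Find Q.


dT = 23.0420 K
Q = 195.5090 * 13.2270 * 23.0420 = 59586.5554 W

59586.5554 W


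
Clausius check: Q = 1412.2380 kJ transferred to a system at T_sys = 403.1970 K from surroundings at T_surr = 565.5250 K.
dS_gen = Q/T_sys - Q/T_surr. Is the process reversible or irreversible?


dS_sys = 1412.2380/403.1970 = 3.5026 kJ/K
dS_surr = -1412.2380/565.5250 = -2.4972 kJ/K
dS_gen = 3.5026 - 2.4972 = 1.0054 kJ/K (irreversible)

dS_gen = 1.0054 kJ/K, irreversible


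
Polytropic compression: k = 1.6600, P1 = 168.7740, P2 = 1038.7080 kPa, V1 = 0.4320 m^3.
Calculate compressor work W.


(k-1)/k = 0.3976
(P2/P1)^exp = 2.0596
W = 2.5152 * 168.7740 * 0.4320 * (2.0596 - 1) = 194.3020 kJ

194.3020 kJ


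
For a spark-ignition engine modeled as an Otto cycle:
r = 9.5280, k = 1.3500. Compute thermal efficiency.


r^(k-1) = 2.2012
eta = 1 - 1/2.2012 = 0.5457 = 54.5693%

54.5693%


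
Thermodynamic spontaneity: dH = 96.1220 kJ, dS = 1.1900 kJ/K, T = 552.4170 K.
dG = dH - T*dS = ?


T*dS = 552.4170 * 1.1900 = 657.3762 kJ
dG = 96.1220 - 657.3762 = -561.2542 kJ (spontaneous)

dG = -561.2542 kJ, spontaneous


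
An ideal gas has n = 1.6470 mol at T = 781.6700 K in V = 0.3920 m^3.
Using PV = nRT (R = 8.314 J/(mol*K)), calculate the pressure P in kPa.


P = nRT/V = 1.6470 * 8.314 * 781.6700 / 0.3920
= 10703.5308 / 0.3920 = 27304.9255 Pa = 27.3049 kPa

27.3049 kPa
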